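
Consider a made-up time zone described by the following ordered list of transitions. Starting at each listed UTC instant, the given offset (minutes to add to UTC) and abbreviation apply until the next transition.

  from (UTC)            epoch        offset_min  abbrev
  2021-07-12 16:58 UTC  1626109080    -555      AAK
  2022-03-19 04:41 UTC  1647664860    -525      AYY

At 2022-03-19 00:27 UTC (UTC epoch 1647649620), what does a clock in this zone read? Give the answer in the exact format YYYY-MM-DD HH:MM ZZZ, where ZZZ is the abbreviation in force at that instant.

2022-03-18 15:12 AAK

Query: 2022-03-19 00:27 UTC
Rule 1/2 (AAK, -09:15): 2021-07-12 16:58 UTC ≤ query < 2022-03-19 04:41 UTC
0·60 + 27 - 555 = -528 min
-528 = -1·1440 + 912; 912 = 15·60 + 12 → 15:12, 2022-03-19 - 1 day = 2022-03-18
→ 2022-03-18 15:12 AAK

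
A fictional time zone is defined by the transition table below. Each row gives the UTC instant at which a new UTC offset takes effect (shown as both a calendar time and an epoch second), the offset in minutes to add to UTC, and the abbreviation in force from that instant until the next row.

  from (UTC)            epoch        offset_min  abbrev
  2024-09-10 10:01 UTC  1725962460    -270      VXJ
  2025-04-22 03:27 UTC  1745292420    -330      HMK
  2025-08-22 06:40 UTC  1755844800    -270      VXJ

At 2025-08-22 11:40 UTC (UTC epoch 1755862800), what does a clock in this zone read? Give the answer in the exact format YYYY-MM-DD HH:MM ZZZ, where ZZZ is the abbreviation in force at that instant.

2025-08-22 07:10 VXJ

Query: 2025-08-22 11:40 UTC
Rule 3/3 (VXJ, -04:30): 2025-08-22 06:40 UTC ≤ query < +∞
11·60 + 40 - 270 = 430 min
430 = 0·1440 + 430; 430 = 7·60 + 10 → 07:10, same day
→ 2025-08-22 07:10 VXJ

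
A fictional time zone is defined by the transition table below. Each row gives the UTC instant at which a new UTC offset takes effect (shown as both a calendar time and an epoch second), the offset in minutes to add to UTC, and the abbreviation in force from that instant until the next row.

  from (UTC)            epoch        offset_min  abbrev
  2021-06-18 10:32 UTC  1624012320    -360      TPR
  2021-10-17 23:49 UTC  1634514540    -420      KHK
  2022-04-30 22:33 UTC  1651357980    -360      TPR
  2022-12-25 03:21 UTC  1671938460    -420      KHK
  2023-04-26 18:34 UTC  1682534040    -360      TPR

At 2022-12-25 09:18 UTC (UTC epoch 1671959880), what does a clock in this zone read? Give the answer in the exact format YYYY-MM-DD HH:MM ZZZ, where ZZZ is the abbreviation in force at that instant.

Query: 2022-12-25 09:18 UTC
Rule 4/5 (KHK, -07:00): 2022-12-25 03:21 UTC ≤ query < 2023-04-26 18:34 UTC
9·60 + 18 - 420 = 138 min
138 = 0·1440 + 138; 138 = 2·60 + 18 → 02:18, same day
→ 2022-12-25 02:18 KHK

2022-12-25 02:18 KHK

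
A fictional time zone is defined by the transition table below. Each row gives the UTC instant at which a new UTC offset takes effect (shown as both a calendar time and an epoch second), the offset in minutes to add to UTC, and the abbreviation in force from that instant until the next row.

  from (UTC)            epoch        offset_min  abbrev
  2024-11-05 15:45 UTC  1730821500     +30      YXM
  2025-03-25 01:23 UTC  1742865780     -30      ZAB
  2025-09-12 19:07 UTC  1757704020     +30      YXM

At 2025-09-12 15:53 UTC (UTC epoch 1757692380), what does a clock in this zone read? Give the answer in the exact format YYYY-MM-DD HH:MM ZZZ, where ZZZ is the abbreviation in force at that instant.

2025-09-12 15:23 ZAB

Query: 2025-09-12 15:53 UTC
Rule 2/3 (ZAB, -00:30): 2025-03-25 01:23 UTC ≤ query < 2025-09-12 19:07 UTC
15·60 + 53 - 30 = 923 min
923 = 0·1440 + 923; 923 = 15·60 + 23 → 15:23, same day
→ 2025-09-12 15:23 ZAB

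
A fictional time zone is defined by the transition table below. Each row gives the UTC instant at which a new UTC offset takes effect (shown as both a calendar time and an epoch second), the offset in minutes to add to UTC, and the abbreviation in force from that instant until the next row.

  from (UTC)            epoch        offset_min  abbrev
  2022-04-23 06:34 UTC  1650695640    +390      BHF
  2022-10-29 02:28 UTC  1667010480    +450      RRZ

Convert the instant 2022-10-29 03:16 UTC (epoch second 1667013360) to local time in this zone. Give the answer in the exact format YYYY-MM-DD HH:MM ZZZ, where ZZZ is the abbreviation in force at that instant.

Query: 2022-10-29 03:16 UTC
Rule 2/2 (RRZ, +07:30): 2022-10-29 02:28 UTC ≤ query < +∞
3·60 + 16 + 450 = 646 min
646 = 0·1440 + 646; 646 = 10·60 + 46 → 10:46, same day
→ 2022-10-29 10:46 RRZ

2022-10-29 10:46 RRZ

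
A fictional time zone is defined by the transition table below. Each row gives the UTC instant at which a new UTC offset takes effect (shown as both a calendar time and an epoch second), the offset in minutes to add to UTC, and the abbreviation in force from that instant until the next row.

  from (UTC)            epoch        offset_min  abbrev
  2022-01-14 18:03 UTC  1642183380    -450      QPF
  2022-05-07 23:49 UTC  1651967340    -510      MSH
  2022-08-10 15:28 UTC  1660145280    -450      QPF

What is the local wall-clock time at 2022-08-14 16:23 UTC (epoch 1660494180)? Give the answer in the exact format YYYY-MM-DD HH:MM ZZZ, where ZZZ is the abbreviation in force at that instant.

Query: 2022-08-14 16:23 UTC
Rule 3/3 (QPF, -07:30): 2022-08-10 15:28 UTC ≤ query < +∞
16·60 + 23 - 450 = 533 min
533 = 0·1440 + 533; 533 = 8·60 + 53 → 08:53, same day
→ 2022-08-14 08:53 QPF

2022-08-14 08:53 QPF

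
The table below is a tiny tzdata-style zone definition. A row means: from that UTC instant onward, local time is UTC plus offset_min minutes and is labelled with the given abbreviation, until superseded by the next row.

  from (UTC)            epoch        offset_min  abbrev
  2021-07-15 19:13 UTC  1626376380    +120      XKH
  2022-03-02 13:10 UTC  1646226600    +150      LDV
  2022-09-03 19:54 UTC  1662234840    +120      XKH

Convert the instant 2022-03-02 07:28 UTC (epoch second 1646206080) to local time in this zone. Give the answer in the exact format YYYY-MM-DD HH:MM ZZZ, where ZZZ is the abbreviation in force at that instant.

Query: 2022-03-02 07:28 UTC
Rule 1/3 (XKH, +02:00): 2021-07-15 19:13 UTC ≤ query < 2022-03-02 13:10 UTC
7·60 + 28 + 120 = 568 min
568 = 0·1440 + 568; 568 = 9·60 + 28 → 09:28, same day
→ 2022-03-02 09:28 XKH

2022-03-02 09:28 XKH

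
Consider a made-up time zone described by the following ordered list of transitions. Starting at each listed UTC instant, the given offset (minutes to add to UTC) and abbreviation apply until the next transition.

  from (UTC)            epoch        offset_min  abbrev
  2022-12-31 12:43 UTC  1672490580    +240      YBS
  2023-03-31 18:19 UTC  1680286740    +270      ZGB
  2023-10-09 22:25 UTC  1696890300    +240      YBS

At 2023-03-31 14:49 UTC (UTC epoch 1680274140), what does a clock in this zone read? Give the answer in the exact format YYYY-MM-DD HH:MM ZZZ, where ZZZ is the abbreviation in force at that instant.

Query: 2023-03-31 14:49 UTC
Rule 1/3 (YBS, +04:00): 2022-12-31 12:43 UTC ≤ query < 2023-03-31 18:19 UTC
14·60 + 49 + 240 = 1129 min
1129 = 0·1440 + 1129; 1129 = 18·60 + 49 → 18:49, same day
→ 2023-03-31 18:49 YBS

2023-03-31 18:49 YBS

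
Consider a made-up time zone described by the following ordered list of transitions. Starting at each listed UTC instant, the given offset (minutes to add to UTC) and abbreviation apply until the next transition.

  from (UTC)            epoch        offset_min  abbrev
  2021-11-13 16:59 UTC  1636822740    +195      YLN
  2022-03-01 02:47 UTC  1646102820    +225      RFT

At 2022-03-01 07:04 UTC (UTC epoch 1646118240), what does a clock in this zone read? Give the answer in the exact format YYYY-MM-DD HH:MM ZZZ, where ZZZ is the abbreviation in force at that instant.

Query: 2022-03-01 07:04 UTC
Rule 2/2 (RFT, +03:45): 2022-03-01 02:47 UTC ≤ query < +∞
7·60 + 4 + 225 = 649 min
649 = 0·1440 + 649; 649 = 10·60 + 49 → 10:49, same day
→ 2022-03-01 10:49 RFT

2022-03-01 10:49 RFT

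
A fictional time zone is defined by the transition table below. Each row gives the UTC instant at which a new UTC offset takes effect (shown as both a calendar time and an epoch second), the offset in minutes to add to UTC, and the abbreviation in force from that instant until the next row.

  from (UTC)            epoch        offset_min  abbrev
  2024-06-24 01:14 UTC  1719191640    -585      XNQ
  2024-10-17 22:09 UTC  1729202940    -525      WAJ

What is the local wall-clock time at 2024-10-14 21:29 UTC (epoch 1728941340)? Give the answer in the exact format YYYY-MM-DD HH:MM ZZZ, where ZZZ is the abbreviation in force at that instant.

Query: 2024-10-14 21:29 UTC
Rule 1/2 (XNQ, -09:45): 2024-06-24 01:14 UTC ≤ query < 2024-10-17 22:09 UTC
21·60 + 29 - 585 = 704 min
704 = 0·1440 + 704; 704 = 11·60 + 44 → 11:44, same day
→ 2024-10-14 11:44 XNQ

2024-10-14 11:44 XNQ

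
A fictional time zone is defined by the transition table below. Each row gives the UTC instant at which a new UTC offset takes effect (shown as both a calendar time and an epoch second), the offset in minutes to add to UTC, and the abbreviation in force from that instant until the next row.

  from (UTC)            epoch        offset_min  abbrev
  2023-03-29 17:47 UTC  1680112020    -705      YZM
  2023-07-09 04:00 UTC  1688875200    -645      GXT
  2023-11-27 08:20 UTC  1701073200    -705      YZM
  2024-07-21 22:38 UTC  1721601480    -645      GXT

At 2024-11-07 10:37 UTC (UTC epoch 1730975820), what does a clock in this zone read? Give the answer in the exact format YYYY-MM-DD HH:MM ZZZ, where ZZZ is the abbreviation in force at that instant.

2024-11-06 23:52 GXT

Query: 2024-11-07 10:37 UTC
Rule 4/4 (GXT, -10:45): 2024-07-21 22:38 UTC ≤ query < +∞
10·60 + 37 - 645 = -8 min
-8 = -1·1440 + 1432; 1432 = 23·60 + 52 → 23:52, 2024-11-07 - 1 day = 2024-11-06
→ 2024-11-06 23:52 GXT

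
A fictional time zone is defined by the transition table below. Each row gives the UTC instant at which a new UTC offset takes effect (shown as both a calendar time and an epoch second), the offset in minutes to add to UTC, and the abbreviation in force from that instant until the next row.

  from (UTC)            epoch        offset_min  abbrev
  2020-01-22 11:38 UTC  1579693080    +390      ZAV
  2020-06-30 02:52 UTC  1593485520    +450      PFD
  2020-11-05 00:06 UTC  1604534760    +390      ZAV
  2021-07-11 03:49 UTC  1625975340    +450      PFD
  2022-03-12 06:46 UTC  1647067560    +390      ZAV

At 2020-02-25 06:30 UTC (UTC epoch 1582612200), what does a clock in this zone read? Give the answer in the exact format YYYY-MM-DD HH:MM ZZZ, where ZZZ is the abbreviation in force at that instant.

Query: 2020-02-25 06:30 UTC
Rule 1/5 (ZAV, +06:30): 2020-01-22 11:38 UTC ≤ query < 2020-06-30 02:52 UTC
6·60 + 30 + 390 = 780 min
780 = 0·1440 + 780; 780 = 13·60 + 0 → 13:00, same day
→ 2020-02-25 13:00 ZAV

2020-02-25 13:00 ZAV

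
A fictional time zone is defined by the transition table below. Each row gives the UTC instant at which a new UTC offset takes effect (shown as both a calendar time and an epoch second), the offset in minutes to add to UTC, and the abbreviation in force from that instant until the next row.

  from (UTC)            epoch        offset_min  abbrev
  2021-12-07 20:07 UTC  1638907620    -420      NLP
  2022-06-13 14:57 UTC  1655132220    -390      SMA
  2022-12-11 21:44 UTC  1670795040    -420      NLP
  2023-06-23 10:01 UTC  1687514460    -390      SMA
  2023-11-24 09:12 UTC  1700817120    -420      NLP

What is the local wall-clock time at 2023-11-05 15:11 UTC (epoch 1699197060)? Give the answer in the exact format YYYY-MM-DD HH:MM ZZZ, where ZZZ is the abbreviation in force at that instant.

Query: 2023-11-05 15:11 UTC
Rule 4/5 (SMA, -06:30): 2023-06-23 10:01 UTC ≤ query < 2023-11-24 09:12 UTC
15·60 + 11 - 390 = 521 min
521 = 0·1440 + 521; 521 = 8·60 + 41 → 08:41, same day
→ 2023-11-05 08:41 SMA

2023-11-05 08:41 SMA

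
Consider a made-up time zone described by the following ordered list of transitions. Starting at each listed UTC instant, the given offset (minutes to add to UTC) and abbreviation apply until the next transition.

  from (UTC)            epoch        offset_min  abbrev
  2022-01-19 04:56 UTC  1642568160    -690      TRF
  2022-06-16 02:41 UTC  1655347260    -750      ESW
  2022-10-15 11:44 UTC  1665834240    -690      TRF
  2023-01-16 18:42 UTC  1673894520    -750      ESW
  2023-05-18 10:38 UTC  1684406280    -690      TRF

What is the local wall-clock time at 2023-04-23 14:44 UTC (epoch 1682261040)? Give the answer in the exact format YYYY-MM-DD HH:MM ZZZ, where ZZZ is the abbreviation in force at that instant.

2023-04-23 02:14 ESW

Query: 2023-04-23 14:44 UTC
Rule 4/5 (ESW, -12:30): 2023-01-16 18:42 UTC ≤ query < 2023-05-18 10:38 UTC
14·60 + 44 - 750 = 134 min
134 = 0·1440 + 134; 134 = 2·60 + 14 → 02:14, same day
→ 2023-04-23 02:14 ESW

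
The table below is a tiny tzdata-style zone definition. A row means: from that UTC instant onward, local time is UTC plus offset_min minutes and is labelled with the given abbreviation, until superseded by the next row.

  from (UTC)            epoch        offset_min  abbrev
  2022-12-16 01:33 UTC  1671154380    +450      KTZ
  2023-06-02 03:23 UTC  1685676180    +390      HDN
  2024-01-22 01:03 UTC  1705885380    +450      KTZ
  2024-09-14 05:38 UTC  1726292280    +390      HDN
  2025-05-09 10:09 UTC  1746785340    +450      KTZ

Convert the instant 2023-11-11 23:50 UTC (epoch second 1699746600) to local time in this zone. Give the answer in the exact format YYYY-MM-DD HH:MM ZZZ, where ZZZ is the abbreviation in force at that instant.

Query: 2023-11-11 23:50 UTC
Rule 2/5 (HDN, +06:30): 2023-06-02 03:23 UTC ≤ query < 2024-01-22 01:03 UTC
23·60 + 50 + 390 = 1820 min
1820 = 1·1440 + 380; 380 = 6·60 + 20 → 06:20, 2023-11-11 + 1 day = 2023-11-12
→ 2023-11-12 06:20 HDN

2023-11-12 06:20 HDN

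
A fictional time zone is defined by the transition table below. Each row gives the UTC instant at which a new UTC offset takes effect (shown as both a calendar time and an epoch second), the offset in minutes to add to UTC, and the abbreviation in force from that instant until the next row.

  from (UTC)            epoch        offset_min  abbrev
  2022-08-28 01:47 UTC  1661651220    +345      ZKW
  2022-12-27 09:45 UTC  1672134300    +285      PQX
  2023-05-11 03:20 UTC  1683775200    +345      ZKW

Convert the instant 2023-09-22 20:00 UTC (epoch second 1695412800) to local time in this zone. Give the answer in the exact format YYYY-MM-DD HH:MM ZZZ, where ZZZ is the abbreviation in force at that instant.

2023-09-23 01:45 ZKW

Query: 2023-09-22 20:00 UTC
Rule 3/3 (ZKW, +05:45): 2023-05-11 03:20 UTC ≤ query < +∞
20·60 + 0 + 345 = 1545 min
1545 = 1·1440 + 105; 105 = 1·60 + 45 → 01:45, 2023-09-22 + 1 day = 2023-09-23
→ 2023-09-23 01:45 ZKW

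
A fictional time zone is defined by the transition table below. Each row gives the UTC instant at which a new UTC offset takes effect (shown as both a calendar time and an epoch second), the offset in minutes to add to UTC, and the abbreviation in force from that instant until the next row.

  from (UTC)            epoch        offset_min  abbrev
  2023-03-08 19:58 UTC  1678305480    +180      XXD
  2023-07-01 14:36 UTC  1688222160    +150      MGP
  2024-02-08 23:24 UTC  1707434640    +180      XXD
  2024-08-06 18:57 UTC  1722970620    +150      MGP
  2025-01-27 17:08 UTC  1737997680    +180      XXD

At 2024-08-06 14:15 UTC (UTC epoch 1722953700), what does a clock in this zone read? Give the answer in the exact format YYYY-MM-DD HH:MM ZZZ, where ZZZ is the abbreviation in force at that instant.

2024-08-06 17:15 XXD

Query: 2024-08-06 14:15 UTC
Rule 3/5 (XXD, +03:00): 2024-02-08 23:24 UTC ≤ query < 2024-08-06 18:57 UTC
14·60 + 15 + 180 = 1035 min
1035 = 0·1440 + 1035; 1035 = 17·60 + 15 → 17:15, same day
→ 2024-08-06 17:15 XXD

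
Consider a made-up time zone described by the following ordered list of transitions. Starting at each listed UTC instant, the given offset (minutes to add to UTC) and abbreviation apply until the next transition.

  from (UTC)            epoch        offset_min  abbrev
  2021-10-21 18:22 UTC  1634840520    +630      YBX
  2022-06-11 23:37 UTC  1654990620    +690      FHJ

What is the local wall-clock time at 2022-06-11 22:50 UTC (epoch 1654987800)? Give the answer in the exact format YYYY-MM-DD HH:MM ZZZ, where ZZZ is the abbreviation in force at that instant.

2022-06-12 09:20 YBX

Query: 2022-06-11 22:50 UTC
Rule 1/2 (YBX, +10:30): 2021-10-21 18:22 UTC ≤ query < 2022-06-11 23:37 UTC
22·60 + 50 + 630 = 2000 min
2000 = 1·1440 + 560; 560 = 9·60 + 20 → 09:20, 2022-06-11 + 1 day = 2022-06-12
→ 2022-06-12 09:20 YBX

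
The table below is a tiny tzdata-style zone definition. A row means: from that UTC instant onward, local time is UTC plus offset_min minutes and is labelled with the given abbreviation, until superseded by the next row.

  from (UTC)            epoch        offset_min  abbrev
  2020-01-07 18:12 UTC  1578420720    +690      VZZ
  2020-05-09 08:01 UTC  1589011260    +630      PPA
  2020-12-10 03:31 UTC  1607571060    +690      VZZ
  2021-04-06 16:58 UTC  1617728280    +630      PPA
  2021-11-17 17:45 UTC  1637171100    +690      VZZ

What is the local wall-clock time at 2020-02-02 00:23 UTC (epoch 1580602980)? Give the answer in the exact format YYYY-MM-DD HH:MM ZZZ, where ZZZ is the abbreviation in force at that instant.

2020-02-02 11:53 VZZ

Query: 2020-02-02 00:23 UTC
Rule 1/5 (VZZ, +11:30): 2020-01-07 18:12 UTC ≤ query < 2020-05-09 08:01 UTC
0·60 + 23 + 690 = 713 min
713 = 0·1440 + 713; 713 = 11·60 + 53 → 11:53, same day
→ 2020-02-02 11:53 VZZ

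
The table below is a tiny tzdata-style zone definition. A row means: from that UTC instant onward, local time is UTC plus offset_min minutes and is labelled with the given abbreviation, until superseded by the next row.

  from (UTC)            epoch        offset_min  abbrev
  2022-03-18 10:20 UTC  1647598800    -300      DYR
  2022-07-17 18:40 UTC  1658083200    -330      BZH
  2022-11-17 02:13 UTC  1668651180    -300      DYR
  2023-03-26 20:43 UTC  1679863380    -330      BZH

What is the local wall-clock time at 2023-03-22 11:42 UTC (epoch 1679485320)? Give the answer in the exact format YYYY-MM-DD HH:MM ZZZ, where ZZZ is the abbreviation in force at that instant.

2023-03-22 06:42 DYR

Query: 2023-03-22 11:42 UTC
Rule 3/4 (DYR, -05:00): 2022-11-17 02:13 UTC ≤ query < 2023-03-26 20:43 UTC
11·60 + 42 - 300 = 402 min
402 = 0·1440 + 402; 402 = 6·60 + 42 → 06:42, same day
→ 2023-03-22 06:42 DYR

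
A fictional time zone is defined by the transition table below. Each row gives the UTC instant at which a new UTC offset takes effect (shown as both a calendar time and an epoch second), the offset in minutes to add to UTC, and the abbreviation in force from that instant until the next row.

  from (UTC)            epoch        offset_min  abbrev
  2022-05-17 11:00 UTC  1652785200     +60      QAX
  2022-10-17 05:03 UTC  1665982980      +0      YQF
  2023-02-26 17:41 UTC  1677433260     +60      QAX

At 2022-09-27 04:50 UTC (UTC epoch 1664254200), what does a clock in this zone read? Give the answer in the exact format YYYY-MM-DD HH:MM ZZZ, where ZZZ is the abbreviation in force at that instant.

2022-09-27 05:50 QAX

Query: 2022-09-27 04:50 UTC
Rule 1/3 (QAX, +01:00): 2022-05-17 11:00 UTC ≤ query < 2022-10-17 05:03 UTC
4·60 + 50 + 60 = 350 min
350 = 0·1440 + 350; 350 = 5·60 + 50 → 05:50, same day
→ 2022-09-27 05:50 QAX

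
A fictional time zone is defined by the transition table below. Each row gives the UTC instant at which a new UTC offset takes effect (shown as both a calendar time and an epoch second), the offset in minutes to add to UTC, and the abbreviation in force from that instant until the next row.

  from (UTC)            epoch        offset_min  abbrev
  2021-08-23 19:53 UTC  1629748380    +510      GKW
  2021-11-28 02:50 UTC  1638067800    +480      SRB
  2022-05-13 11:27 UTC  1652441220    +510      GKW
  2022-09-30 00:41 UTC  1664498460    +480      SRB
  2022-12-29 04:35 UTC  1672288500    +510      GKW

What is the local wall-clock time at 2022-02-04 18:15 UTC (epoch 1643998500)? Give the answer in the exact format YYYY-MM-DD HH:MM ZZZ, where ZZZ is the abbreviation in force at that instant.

2022-02-05 02:15 SRB

Query: 2022-02-04 18:15 UTC
Rule 2/5 (SRB, +08:00): 2021-11-28 02:50 UTC ≤ query < 2022-05-13 11:27 UTC
18·60 + 15 + 480 = 1575 min
1575 = 1·1440 + 135; 135 = 2·60 + 15 → 02:15, 2022-02-04 + 1 day = 2022-02-05
→ 2022-02-05 02:15 SRB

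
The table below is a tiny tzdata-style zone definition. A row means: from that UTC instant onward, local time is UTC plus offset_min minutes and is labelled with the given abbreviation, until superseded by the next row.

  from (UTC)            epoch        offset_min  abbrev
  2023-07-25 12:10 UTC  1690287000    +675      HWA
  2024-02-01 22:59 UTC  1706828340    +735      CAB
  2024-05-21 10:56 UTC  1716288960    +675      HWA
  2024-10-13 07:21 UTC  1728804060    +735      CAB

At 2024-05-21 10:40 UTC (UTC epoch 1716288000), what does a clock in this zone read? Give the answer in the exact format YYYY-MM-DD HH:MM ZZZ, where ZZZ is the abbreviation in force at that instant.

2024-05-21 22:55 CAB

Query: 2024-05-21 10:40 UTC
Rule 2/4 (CAB, +12:15): 2024-02-01 22:59 UTC ≤ query < 2024-05-21 10:56 UTC
10·60 + 40 + 735 = 1375 min
1375 = 0·1440 + 1375; 1375 = 22·60 + 55 → 22:55, same day
→ 2024-05-21 22:55 CAB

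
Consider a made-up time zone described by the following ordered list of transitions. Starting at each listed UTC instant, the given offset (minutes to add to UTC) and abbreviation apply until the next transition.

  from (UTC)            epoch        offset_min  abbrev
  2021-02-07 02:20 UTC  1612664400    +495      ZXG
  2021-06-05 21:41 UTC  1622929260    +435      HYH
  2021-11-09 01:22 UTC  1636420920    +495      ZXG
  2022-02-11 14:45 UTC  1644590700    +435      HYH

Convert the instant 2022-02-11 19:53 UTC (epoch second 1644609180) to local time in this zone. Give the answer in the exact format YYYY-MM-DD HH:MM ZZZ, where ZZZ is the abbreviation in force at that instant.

2022-02-12 03:08 HYH

Query: 2022-02-11 19:53 UTC
Rule 4/4 (HYH, +07:15): 2022-02-11 14:45 UTC ≤ query < +∞
19·60 + 53 + 435 = 1628 min
1628 = 1·1440 + 188; 188 = 3·60 + 8 → 03:08, 2022-02-11 + 1 day = 2022-02-12
→ 2022-02-12 03:08 HYH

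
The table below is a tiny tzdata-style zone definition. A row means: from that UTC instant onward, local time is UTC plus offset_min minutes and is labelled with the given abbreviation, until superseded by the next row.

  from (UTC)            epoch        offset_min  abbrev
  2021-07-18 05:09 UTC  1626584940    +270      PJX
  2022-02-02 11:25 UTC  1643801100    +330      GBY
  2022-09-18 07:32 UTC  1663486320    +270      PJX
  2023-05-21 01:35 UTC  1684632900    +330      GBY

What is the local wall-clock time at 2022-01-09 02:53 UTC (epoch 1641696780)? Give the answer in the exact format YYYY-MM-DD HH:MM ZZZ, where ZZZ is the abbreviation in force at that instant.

Query: 2022-01-09 02:53 UTC
Rule 1/4 (PJX, +04:30): 2021-07-18 05:09 UTC ≤ query < 2022-02-02 11:25 UTC
2·60 + 53 + 270 = 443 min
443 = 0·1440 + 443; 443 = 7·60 + 23 → 07:23, same day
→ 2022-01-09 07:23 PJX

2022-01-09 07:23 PJX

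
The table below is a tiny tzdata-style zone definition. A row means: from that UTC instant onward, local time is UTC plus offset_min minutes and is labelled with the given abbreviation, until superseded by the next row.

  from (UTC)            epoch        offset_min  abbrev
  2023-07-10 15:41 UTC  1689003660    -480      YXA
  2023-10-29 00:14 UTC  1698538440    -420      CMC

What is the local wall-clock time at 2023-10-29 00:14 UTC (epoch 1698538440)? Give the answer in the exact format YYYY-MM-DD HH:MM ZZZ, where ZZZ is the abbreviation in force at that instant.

2023-10-28 17:14 CMC

Query: 2023-10-29 00:14 UTC
Rule 2/2 (CMC, -07:00): 2023-10-29 00:14 UTC ≤ query < +∞
0·60 + 14 - 420 = -406 min
-406 = -1·1440 + 1034; 1034 = 17·60 + 14 → 17:14, 2023-10-29 - 1 day = 2023-10-28
→ 2023-10-28 17:14 CMC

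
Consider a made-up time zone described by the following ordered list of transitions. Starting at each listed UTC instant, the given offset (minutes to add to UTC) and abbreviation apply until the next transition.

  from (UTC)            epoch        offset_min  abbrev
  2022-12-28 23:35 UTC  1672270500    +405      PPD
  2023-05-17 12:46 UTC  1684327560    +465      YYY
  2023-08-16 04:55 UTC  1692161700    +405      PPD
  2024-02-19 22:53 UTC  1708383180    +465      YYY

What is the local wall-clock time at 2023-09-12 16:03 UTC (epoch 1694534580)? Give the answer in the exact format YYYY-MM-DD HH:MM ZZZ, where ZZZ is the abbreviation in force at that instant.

Query: 2023-09-12 16:03 UTC
Rule 3/4 (PPD, +06:45): 2023-08-16 04:55 UTC ≤ query < 2024-02-19 22:53 UTC
16·60 + 3 + 405 = 1368 min
1368 = 0·1440 + 1368; 1368 = 22·60 + 48 → 22:48, same day
→ 2023-09-12 22:48 PPD

2023-09-12 22:48 PPD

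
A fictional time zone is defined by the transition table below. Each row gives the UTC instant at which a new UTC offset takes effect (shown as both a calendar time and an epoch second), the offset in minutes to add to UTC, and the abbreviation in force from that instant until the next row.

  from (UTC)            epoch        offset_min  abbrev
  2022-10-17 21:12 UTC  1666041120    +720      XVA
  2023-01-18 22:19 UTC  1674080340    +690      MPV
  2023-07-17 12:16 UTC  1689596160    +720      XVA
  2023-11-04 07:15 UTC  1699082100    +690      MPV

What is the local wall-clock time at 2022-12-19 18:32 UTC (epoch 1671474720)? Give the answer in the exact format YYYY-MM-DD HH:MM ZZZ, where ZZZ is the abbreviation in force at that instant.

2022-12-20 06:32 XVA

Query: 2022-12-19 18:32 UTC
Rule 1/4 (XVA, +12:00): 2022-10-17 21:12 UTC ≤ query < 2023-01-18 22:19 UTC
18·60 + 32 + 720 = 1832 min
1832 = 1·1440 + 392; 392 = 6·60 + 32 → 06:32, 2022-12-19 + 1 day = 2022-12-20
→ 2022-12-20 06:32 XVA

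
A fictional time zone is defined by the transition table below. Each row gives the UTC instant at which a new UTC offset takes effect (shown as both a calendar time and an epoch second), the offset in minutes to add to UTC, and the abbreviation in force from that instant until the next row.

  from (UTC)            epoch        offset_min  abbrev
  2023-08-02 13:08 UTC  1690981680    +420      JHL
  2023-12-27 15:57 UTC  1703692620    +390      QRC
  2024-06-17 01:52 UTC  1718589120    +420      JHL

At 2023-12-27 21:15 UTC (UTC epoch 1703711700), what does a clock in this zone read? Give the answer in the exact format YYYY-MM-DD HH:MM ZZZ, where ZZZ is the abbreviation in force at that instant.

Query: 2023-12-27 21:15 UTC
Rule 2/3 (QRC, +06:30): 2023-12-27 15:57 UTC ≤ query < 2024-06-17 01:52 UTC
21·60 + 15 + 390 = 1665 min
1665 = 1·1440 + 225; 225 = 3·60 + 45 → 03:45, 2023-12-27 + 1 day = 2023-12-28
→ 2023-12-28 03:45 QRC

2023-12-28 03:45 QRC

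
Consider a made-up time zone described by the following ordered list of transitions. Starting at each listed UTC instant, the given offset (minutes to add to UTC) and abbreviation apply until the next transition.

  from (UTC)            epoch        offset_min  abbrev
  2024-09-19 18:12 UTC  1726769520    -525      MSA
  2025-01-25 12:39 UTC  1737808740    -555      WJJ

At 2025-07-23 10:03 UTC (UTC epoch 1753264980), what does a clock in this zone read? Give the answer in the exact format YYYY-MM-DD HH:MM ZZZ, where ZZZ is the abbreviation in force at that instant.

2025-07-23 00:48 WJJ

Query: 2025-07-23 10:03 UTC
Rule 2/2 (WJJ, -09:15): 2025-01-25 12:39 UTC ≤ query < +∞
10·60 + 3 - 555 = 48 min
48 = 0·1440 + 48; 48 = 0·60 + 48 → 00:48, same day
→ 2025-07-23 00:48 WJJ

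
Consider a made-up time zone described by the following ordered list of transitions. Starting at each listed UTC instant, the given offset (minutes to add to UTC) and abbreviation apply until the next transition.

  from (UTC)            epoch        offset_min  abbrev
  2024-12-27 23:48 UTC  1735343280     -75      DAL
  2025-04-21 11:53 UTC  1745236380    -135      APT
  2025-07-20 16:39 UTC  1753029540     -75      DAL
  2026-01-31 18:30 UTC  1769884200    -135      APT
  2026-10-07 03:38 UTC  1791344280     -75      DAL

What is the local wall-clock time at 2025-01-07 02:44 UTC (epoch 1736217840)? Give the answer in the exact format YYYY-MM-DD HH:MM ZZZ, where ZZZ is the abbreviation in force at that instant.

2025-01-07 01:29 DAL

Query: 2025-01-07 02:44 UTC
Rule 1/5 (DAL, -01:15): 2024-12-27 23:48 UTC ≤ query < 2025-04-21 11:53 UTC
2·60 + 44 - 75 = 89 min
89 = 0·1440 + 89; 89 = 1·60 + 29 → 01:29, same day
→ 2025-01-07 01:29 DAL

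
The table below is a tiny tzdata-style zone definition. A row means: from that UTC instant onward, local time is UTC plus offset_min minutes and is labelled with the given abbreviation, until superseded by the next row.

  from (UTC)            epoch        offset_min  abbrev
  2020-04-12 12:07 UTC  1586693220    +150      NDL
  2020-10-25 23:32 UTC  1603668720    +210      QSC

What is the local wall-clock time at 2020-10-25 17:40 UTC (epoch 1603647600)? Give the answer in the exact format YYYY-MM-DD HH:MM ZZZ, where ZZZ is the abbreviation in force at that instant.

Query: 2020-10-25 17:40 UTC
Rule 1/2 (NDL, +02:30): 2020-04-12 12:07 UTC ≤ query < 2020-10-25 23:32 UTC
17·60 + 40 + 150 = 1210 min
1210 = 0·1440 + 1210; 1210 = 20·60 + 10 → 20:10, same day
→ 2020-10-25 20:10 NDL

2020-10-25 20:10 NDL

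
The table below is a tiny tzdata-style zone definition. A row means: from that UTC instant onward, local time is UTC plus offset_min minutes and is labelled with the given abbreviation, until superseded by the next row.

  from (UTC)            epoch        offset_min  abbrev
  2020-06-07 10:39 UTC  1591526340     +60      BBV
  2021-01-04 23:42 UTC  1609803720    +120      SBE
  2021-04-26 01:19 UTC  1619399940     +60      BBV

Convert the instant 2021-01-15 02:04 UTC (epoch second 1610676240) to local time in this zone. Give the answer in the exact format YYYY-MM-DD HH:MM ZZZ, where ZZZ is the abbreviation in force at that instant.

2021-01-15 04:04 SBE

Query: 2021-01-15 02:04 UTC
Rule 2/3 (SBE, +02:00): 2021-01-04 23:42 UTC ≤ query < 2021-04-26 01:19 UTC
2·60 + 4 + 120 = 244 min
244 = 0·1440 + 244; 244 = 4·60 + 4 → 04:04, same day
→ 2021-01-15 04:04 SBE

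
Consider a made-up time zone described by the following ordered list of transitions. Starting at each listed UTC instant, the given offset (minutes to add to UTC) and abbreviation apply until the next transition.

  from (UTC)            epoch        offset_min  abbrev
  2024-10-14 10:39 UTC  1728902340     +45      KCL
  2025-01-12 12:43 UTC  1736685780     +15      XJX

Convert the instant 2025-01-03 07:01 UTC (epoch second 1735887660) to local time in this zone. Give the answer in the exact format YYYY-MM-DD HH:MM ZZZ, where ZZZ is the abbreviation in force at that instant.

Query: 2025-01-03 07:01 UTC
Rule 1/2 (KCL, +00:45): 2024-10-14 10:39 UTC ≤ query < 2025-01-12 12:43 UTC
7·60 + 1 + 45 = 466 min
466 = 0·1440 + 466; 466 = 7·60 + 46 → 07:46, same day
→ 2025-01-03 07:46 KCL

2025-01-03 07:46 KCL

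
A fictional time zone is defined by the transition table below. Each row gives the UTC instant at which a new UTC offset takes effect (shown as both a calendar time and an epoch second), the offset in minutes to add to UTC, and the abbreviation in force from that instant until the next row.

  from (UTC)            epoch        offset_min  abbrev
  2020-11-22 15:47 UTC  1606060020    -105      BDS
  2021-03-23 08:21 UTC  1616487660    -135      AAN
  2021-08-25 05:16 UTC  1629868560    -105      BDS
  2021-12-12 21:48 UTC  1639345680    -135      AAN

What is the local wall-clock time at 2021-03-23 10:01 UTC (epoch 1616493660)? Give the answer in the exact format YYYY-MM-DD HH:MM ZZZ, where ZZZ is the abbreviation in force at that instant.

2021-03-23 07:46 AAN

Query: 2021-03-23 10:01 UTC
Rule 2/4 (AAN, -02:15): 2021-03-23 08:21 UTC ≤ query < 2021-08-25 05:16 UTC
10·60 + 1 - 135 = 466 min
466 = 0·1440 + 466; 466 = 7·60 + 46 → 07:46, same day
→ 2021-03-23 07:46 AAN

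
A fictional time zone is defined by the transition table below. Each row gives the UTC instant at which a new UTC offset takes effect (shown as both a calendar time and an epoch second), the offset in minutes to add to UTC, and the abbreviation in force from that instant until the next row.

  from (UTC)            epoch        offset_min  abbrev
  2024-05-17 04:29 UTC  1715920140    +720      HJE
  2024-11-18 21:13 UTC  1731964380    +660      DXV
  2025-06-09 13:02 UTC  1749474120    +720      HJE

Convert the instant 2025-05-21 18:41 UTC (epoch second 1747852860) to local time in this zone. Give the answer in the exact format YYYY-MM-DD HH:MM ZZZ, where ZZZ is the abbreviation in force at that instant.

Query: 2025-05-21 18:41 UTC
Rule 2/3 (DXV, +11:00): 2024-11-18 21:13 UTC ≤ query < 2025-06-09 13:02 UTC
18·60 + 41 + 660 = 1781 min
1781 = 1·1440 + 341; 341 = 5·60 + 41 → 05:41, 2025-05-21 + 1 day = 2025-05-22
→ 2025-05-22 05:41 DXV

2025-05-22 05:41 DXV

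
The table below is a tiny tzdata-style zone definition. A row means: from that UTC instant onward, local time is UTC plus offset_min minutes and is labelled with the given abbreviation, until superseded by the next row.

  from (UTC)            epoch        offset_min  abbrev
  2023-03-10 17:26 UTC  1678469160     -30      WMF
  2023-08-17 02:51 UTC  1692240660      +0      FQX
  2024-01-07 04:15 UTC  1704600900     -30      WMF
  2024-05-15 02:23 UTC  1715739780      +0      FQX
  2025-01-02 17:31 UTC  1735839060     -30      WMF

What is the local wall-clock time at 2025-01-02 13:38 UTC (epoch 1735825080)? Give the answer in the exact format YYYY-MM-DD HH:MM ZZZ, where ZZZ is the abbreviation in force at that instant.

2025-01-02 13:38 FQX

Query: 2025-01-02 13:38 UTC
Rule 4/5 (FQX, +00:00): 2024-05-15 02:23 UTC ≤ query < 2025-01-02 17:31 UTC
13·60 + 38 + 0 = 818 min
818 = 0·1440 + 818; 818 = 13·60 + 38 → 13:38, same day
→ 2025-01-02 13:38 FQX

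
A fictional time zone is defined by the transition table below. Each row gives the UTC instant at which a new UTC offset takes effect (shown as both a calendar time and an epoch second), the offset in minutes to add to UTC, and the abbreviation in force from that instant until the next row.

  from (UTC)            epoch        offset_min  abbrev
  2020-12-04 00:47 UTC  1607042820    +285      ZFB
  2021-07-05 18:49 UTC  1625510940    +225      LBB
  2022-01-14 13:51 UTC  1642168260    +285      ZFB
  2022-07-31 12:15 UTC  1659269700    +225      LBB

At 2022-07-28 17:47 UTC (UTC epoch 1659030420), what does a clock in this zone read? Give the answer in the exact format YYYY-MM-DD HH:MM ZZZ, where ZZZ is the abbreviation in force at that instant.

Query: 2022-07-28 17:47 UTC
Rule 3/4 (ZFB, +04:45): 2022-01-14 13:51 UTC ≤ query < 2022-07-31 12:15 UTC
17·60 + 47 + 285 = 1352 min
1352 = 0·1440 + 1352; 1352 = 22·60 + 32 → 22:32, same day
→ 2022-07-28 22:32 ZFB

2022-07-28 22:32 ZFB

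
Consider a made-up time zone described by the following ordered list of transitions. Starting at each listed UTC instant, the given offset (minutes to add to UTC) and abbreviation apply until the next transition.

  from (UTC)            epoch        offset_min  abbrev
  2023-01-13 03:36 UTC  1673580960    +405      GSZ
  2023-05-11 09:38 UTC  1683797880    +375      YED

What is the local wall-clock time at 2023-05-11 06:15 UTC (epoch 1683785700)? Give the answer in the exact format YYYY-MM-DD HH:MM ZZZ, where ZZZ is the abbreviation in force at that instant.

2023-05-11 13:00 GSZ

Query: 2023-05-11 06:15 UTC
Rule 1/2 (GSZ, +06:45): 2023-01-13 03:36 UTC ≤ query < 2023-05-11 09:38 UTC
6·60 + 15 + 405 = 780 min
780 = 0·1440 + 780; 780 = 13·60 + 0 → 13:00, same day
→ 2023-05-11 13:00 GSZ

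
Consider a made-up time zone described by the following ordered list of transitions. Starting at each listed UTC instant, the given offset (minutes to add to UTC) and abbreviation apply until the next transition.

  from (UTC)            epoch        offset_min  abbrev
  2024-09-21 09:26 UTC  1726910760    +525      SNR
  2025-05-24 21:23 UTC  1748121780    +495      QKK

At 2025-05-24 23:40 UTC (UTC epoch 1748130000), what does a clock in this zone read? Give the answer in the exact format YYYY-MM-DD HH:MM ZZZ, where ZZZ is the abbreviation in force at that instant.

Query: 2025-05-24 23:40 UTC
Rule 2/2 (QKK, +08:15): 2025-05-24 21:23 UTC ≤ query < +∞
23·60 + 40 + 495 = 1915 min
1915 = 1·1440 + 475; 475 = 7·60 + 55 → 07:55, 2025-05-24 + 1 day = 2025-05-25
→ 2025-05-25 07:55 QKK

2025-05-25 07:55 QKK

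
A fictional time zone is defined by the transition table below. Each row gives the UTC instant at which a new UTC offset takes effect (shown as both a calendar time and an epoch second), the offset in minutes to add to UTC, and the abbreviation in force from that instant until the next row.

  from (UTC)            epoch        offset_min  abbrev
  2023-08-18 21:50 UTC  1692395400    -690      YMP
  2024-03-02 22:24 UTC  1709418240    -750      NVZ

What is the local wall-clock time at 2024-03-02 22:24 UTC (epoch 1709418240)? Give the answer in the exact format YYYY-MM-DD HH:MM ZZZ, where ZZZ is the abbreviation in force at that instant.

Query: 2024-03-02 22:24 UTC
Rule 2/2 (NVZ, -12:30): 2024-03-02 22:24 UTC ≤ query < +∞
22·60 + 24 - 750 = 594 min
594 = 0·1440 + 594; 594 = 9·60 + 54 → 09:54, same day
→ 2024-03-02 09:54 NVZ

2024-03-02 09:54 NVZ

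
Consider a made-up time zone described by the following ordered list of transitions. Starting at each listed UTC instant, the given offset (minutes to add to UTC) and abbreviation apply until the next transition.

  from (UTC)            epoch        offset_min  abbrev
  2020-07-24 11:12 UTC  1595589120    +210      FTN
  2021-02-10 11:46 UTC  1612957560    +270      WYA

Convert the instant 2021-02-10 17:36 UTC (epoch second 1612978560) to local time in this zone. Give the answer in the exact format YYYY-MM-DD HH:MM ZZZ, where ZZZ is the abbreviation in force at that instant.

Query: 2021-02-10 17:36 UTC
Rule 2/2 (WYA, +04:30): 2021-02-10 11:46 UTC ≤ query < +∞
17·60 + 36 + 270 = 1326 min
1326 = 0·1440 + 1326; 1326 = 22·60 + 6 → 22:06, same day
→ 2021-02-10 22:06 WYA

2021-02-10 22:06 WYA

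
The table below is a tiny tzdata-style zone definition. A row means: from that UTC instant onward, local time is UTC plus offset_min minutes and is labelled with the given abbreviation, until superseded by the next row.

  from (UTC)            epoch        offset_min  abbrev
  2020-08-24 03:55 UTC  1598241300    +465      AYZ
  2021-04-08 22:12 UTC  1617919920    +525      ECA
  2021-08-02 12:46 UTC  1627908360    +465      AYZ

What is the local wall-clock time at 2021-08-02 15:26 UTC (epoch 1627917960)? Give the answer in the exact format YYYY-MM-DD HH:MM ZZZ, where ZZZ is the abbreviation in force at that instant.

2021-08-02 23:11 AYZ

Query: 2021-08-02 15:26 UTC
Rule 3/3 (AYZ, +07:45): 2021-08-02 12:46 UTC ≤ query < +∞
15·60 + 26 + 465 = 1391 min
1391 = 0·1440 + 1391; 1391 = 23·60 + 11 → 23:11, same day
→ 2021-08-02 23:11 AYZ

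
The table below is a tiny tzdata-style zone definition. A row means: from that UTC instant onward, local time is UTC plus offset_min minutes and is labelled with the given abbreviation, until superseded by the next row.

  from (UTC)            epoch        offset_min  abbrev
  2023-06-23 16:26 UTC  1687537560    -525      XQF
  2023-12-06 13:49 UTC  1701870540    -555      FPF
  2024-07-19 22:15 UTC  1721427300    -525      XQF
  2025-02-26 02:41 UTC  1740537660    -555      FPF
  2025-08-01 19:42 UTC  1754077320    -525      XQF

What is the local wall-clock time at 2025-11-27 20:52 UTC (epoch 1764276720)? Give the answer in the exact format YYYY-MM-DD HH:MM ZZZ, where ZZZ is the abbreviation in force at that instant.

Query: 2025-11-27 20:52 UTC
Rule 5/5 (XQF, -08:45): 2025-08-01 19:42 UTC ≤ query < +∞
20·60 + 52 - 525 = 727 min
727 = 0·1440 + 727; 727 = 12·60 + 7 → 12:07, same day
→ 2025-11-27 12:07 XQF

2025-11-27 12:07 XQF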